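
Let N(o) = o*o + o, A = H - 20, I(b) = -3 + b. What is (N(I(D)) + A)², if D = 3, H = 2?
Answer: 324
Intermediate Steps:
A = -18 (A = 2 - 20 = -18)
N(o) = o + o² (N(o) = o² + o = o + o²)
(N(I(D)) + A)² = ((-3 + 3)*(1 + (-3 + 3)) - 18)² = (0*(1 + 0) - 18)² = (0*1 - 18)² = (0 - 18)² = (-18)² = 324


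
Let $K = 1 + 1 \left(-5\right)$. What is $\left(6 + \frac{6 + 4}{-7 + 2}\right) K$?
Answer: $-16$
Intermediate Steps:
$K = -4$ ($K = 1 - 5 = -4$)
$\left(6 + \frac{6 + 4}{-7 + 2}\right) K = \left(6 + \frac{6 + 4}{-7 + 2}\right) \left(-4\right) = \left(6 + \frac{10}{-5}\right) \left(-4\right) = \left(6 + 10 \left(- \frac{1}{5}\right)\right) \left(-4\right) = \left(6 - 2\right) \left(-4\right) = 4 \left(-4\right) = -16$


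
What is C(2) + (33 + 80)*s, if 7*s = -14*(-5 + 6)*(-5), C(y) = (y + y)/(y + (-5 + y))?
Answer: 1126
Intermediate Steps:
C(y) = 2*y/(-5 + 2*y) (C(y) = (2*y)/(-5 + 2*y) = 2*y/(-5 + 2*y))
s = 10 (s = (-14*(-5 + 6)*(-5))/7 = (-14*(-5))/7 = (⅐)*70 = 10)
C(2) + (33 + 80)*s = 2*2/(-5 + 2*2) + (33 + 80)*10 = 2*2/(-5 + 4) + 113*10 = 2*2/(-1) + 1130 = 2*2*(-1) + 1130 = -4 + 1130 = 1126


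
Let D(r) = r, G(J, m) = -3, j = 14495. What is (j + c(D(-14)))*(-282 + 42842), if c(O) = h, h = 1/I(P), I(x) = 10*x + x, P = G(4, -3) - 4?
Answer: 6785973120/11 ≈ 6.1691e+8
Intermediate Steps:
P = -7 (P = -3 - 4 = -7)
I(x) = 11*x
h = -1/77 (h = 1/(11*(-7)) = 1/(-77) = -1/77 ≈ -0.012987)
c(O) = -1/77
(j + c(D(-14)))*(-282 + 42842) = (14495 - 1/77)*(-282 + 42842) = (1116114/77)*42560 = 6785973120/11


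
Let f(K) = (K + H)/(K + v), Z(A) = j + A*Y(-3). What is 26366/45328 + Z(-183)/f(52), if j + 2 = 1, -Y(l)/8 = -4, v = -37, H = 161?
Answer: -662779247/1609144 ≈ -411.88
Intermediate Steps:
Y(l) = 32 (Y(l) = -8*(-4) = 32)
j = -1 (j = -2 + 1 = -1)
Z(A) = -1 + 32*A (Z(A) = -1 + A*32 = -1 + 32*A)
f(K) = (161 + K)/(-37 + K) (f(K) = (K + 161)/(K - 37) = (161 + K)/(-37 + K))
26366/45328 + Z(-183)/f(52) = 26366/45328 + (-1 + 32*(-183))/(((161 + 52)/(-37 + 52))) = 26366*(1/45328) + (-1 - 5856)/((213/15)) = 13183/22664 - 5857/((1/15)*213) = 13183/22664 - 5857/71/5 = 13183/22664 - 5857*5/71 = 13183/22664 - 29285/71 = -662779247/1609144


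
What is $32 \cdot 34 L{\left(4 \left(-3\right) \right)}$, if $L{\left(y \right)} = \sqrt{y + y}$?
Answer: $2176 i \sqrt{6} \approx 5330.1 i$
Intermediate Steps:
$L{\left(y \right)} = \sqrt{2} \sqrt{y}$ ($L{\left(y \right)} = \sqrt{2 y} = \sqrt{2} \sqrt{y}$)
$32 \cdot 34 L{\left(4 \left(-3\right) \right)} = 32 \cdot 34 \sqrt{2} \sqrt{4 \left(-3\right)} = 1088 \sqrt{2} \sqrt{-12} = 1088 \sqrt{2} \cdot 2 i \sqrt{3} = 1088 \cdot 2 i \sqrt{6} = 2176 i \sqrt{6}$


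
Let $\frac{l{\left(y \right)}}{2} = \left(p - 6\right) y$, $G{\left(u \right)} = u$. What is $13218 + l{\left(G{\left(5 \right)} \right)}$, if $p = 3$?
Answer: $13188$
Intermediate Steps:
$l{\left(y \right)} = - 6 y$ ($l{\left(y \right)} = 2 \left(3 - 6\right) y = 2 \left(- 3 y\right) = - 6 y$)
$13218 + l{\left(G{\left(5 \right)} \right)} = 13218 - 30 = 13188$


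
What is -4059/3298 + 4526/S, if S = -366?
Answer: -8206171/603534 ≈ -13.597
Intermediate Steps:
-4059/3298 + 4526/S = -4059/3298 + 4526/(-366) = -4059*1/3298 + 4526*(-1/366) = -4059/3298 - 2263/183 = -8206171/603534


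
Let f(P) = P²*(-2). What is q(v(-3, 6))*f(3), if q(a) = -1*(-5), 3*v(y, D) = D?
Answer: -90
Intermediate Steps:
v(y, D) = D/3
f(P) = -2*P²
q(a) = 5
q(v(-3, 6))*f(3) = 5*(-2*3²) = 5*(-2*9) = 5*(-18) = -90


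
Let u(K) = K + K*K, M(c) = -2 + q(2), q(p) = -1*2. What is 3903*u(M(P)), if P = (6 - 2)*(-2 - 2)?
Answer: 46836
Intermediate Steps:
q(p) = -2
P = -16 (P = 4*(-4) = -16)
M(c) = -4 (M(c) = -2 - 2 = -4)
u(K) = K + K²
3903*u(M(P)) = 3903*(-4*(1 - 4)) = 3903*(-4*(-3)) = 3903*12 = 46836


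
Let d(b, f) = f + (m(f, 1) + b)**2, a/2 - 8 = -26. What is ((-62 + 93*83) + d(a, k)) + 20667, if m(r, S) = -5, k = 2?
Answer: 30007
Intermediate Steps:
a = -36 (a = 16 + 2*(-26) = 16 - 52 = -36)
d(b, f) = f + (-5 + b)**2
((-62 + 93*83) + d(a, k)) + 20667 = ((-62 + 93*83) + (2 + (-5 - 36)**2)) + 20667 = ((-62 + 7719) + (2 + (-41)**2)) + 20667 = (7657 + (2 + 1681)) + 20667 = (7657 + 1683) + 20667 = 9340 + 20667 = 30007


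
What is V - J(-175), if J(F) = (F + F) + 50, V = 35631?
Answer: 35931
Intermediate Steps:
J(F) = 50 + 2*F (J(F) = 2*F + 50 = 50 + 2*F)
V - J(-175) = 35631 - (50 + 2*(-175)) = 35631 - (50 - 350) = 35631 - 1*(-300) = 35631 + 300 = 35931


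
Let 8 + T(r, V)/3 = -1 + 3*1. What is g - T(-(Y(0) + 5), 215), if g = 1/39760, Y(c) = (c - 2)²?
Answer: 715681/39760 ≈ 18.000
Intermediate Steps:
Y(c) = (-2 + c)²
T(r, V) = -18 (T(r, V) = -24 + 3*(-1 + 3*1) = -24 + 3*(-1 + 3) = -24 + 3*2 = -24 + 6 = -18)
g = 1/39760 ≈ 2.5151e-5
g - T(-(Y(0) + 5), 215) = 1/39760 - 1*(-18) = 1/39760 + 18 = 715681/39760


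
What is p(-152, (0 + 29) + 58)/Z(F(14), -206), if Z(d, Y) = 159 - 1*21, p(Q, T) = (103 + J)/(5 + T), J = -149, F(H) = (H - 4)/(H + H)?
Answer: -1/276 ≈ -0.0036232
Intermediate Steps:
F(H) = (-4 + H)/(2*H) (F(H) = (-4 + H)/((2*H)) = (-4 + H)*(1/(2*H)) = (-4 + H)/(2*H))
p(Q, T) = -46/(5 + T) (p(Q, T) = (103 - 149)/(5 + T) = -46/(5 + T))
Z(d, Y) = 138 (Z(d, Y) = 159 - 21 = 138)
p(-152, (0 + 29) + 58)/Z(F(14), -206) = -46/(5 + ((0 + 29) + 58))/138 = -46/(5 + (29 + 58))*(1/138) = -46/(5 + 87)*(1/138) = -46/92*(1/138) = -46*1/92*(1/138) = -½*1/138 = -1/276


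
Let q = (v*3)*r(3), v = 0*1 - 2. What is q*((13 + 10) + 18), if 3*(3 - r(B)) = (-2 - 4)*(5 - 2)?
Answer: -2214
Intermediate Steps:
v = -2 (v = 0 - 2 = -2)
r(B) = 9 (r(B) = 3 - (-2 - 4)*(5 - 2)/3 = 3 - (-2)*3 = 3 - 1/3*(-18) = 3 + 6 = 9)
q = -54 (q = -2*3*9 = -6*9 = -54)
q*((13 + 10) + 18) = -54*((13 + 10) + 18) = -54*(23 + 18) = -54*41 = -2214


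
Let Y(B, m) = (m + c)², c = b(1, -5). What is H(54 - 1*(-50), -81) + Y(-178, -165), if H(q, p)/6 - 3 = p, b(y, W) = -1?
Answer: 27088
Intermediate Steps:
c = -1
H(q, p) = 18 + 6*p
Y(B, m) = (-1 + m)² (Y(B, m) = (m - 1)² = (-1 + m)²)
H(54 - 1*(-50), -81) + Y(-178, -165) = (18 + 6*(-81)) + (-1 - 165)² = (18 - 486) + (-166)² = -468 + 27556 = 27088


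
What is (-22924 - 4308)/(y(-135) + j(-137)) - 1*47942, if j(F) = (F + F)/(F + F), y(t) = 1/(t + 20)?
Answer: -4298534/57 ≈ -75413.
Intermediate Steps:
y(t) = 1/(20 + t)
j(F) = 1 (j(F) = (2*F)/((2*F)) = (2*F)*(1/(2*F)) = 1)
(-22924 - 4308)/(y(-135) + j(-137)) - 1*47942 = (-22924 - 4308)/(1/(20 - 135) + 1) - 1*47942 = -27232/(1/(-115) + 1) - 47942 = -27232/(-1/115 + 1) - 47942 = -27232/114/115 - 47942 = -27232*115/114 - 47942 = -1565840/57 - 47942 = -4298534/57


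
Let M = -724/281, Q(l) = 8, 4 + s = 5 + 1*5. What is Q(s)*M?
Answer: -5792/281 ≈ -20.612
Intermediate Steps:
s = 6 (s = -4 + (5 + 1*5) = -4 + (5 + 5) = -4 + 10 = 6)
M = -724/281 (M = -724*1/281 = -724/281 ≈ -2.5765)
Q(s)*M = 8*(-724/281) = -5792/281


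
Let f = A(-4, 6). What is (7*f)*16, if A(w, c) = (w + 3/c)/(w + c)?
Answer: -196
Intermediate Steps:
A(w, c) = (w + 3/c)/(c + w)
f = -7/4 (f = (3 + 6*(-4))/(6*(6 - 4)) = (1/6)*(3 - 24)/2 = (1/6)*(1/2)*(-21) = -7/4 ≈ -1.7500)
(7*f)*16 = (7*(-7/4))*16 = -49/4*16 = -196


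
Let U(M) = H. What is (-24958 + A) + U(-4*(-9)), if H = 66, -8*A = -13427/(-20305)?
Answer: -4043469907/162440 ≈ -24892.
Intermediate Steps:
A = -13427/162440 (A = -(-13427)/(8*(-20305)) = -(-13427)*(-1)/(8*20305) = -⅛*13427/20305 = -13427/162440 ≈ -0.082658)
U(M) = 66
(-24958 + A) + U(-4*(-9)) = (-24958 - 13427/162440) + 66 = -4054190947/162440 + 66 = -4043469907/162440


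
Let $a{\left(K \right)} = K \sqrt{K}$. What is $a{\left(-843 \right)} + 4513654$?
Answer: $4513654 - 843 i \sqrt{843} \approx 4.5137 \cdot 10^{6} - 24476.0 i$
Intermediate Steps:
$a{\left(K \right)} = K^{\frac{3}{2}}$
$a{\left(-843 \right)} + 4513654 = \left(-843\right)^{\frac{3}{2}} + 4513654 = - 843 i \sqrt{843} + 4513654 = 4513654 - 843 i \sqrt{843}$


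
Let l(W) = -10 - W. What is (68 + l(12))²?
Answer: 2116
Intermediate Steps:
(68 + l(12))² = (68 + (-10 - 1*12))² = (68 + (-10 - 12))² = (68 - 22)² = 46² = 2116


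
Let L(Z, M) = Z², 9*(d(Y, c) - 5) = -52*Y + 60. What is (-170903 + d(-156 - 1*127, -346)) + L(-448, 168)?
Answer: 283030/9 ≈ 31448.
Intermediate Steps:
d(Y, c) = 35/3 - 52*Y/9 (d(Y, c) = 5 + (-52*Y + 60)/9 = 5 + (60 - 52*Y)/9 = 5 + (20/3 - 52*Y/9) = 35/3 - 52*Y/9)
(-170903 + d(-156 - 1*127, -346)) + L(-448, 168) = (-170903 + (35/3 - 52*(-156 - 1*127)/9)) + (-448)² = (-170903 + (35/3 - 52*(-156 - 127)/9)) + 200704 = (-170903 + (35/3 - 52/9*(-283))) + 200704 = (-170903 + (35/3 + 14716/9)) + 200704 = (-170903 + 14821/9) + 200704 = -1523306/9 + 200704 = 283030/9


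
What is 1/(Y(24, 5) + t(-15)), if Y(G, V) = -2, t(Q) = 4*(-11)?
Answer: -1/46 ≈ -0.021739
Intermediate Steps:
t(Q) = -44
1/(Y(24, 5) + t(-15)) = 1/(-2 - 44) = 1/(-46) = -1/46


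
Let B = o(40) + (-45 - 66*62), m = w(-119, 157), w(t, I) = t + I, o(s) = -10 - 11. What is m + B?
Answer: -4120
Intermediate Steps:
o(s) = -21
w(t, I) = I + t
m = 38 (m = 157 - 119 = 38)
B = -4158 (B = -21 + (-45 - 66*62) = -21 + (-45 - 4092) = -21 - 4137 = -4158)
m + B = 38 - 4158 = -4120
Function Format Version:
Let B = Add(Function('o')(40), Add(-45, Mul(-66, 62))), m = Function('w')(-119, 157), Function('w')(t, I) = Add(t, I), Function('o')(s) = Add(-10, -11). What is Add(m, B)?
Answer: -4120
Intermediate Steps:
Function('o')(s) = -21
Function('w')(t, I) = Add(I, t)
m = 38 (m = Add(157, -119) = 38)
B = -4158 (B = Add(-21, Add(-45, Mul(-66, 62))) = Add(-21, Add(-45, -4092)) = Add(-21, -4137) = -4158)
Add(m, B) = Add(38, -4158) = -4120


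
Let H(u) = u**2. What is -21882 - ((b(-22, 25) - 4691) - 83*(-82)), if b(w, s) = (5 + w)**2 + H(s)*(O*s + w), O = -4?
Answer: 51964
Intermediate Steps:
b(w, s) = (5 + w)**2 + s**2*(w - 4*s) (b(w, s) = (5 + w)**2 + s**2*(-4*s + w) = (5 + w)**2 + s**2*(w - 4*s))
-21882 - ((b(-22, 25) - 4691) - 83*(-82)) = -21882 - ((((5 - 22)**2 - 4*25**3 - 22*25**2) - 4691) - 83*(-82)) = -21882 - ((((-17)**2 - 4*15625 - 22*625) - 4691) + 6806) = -21882 - (((289 - 62500 - 13750) - 4691) + 6806) = -21882 - ((-75961 - 4691) + 6806) = -21882 - (-80652 + 6806) = -21882 - 1*(-73846) = -21882 + 73846 = 51964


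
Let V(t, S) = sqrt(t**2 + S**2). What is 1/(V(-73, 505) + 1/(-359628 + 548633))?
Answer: -189005/9300597309568849 + 35722890025*sqrt(260354)/9300597309568849 ≈ 0.0019598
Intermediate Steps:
V(t, S) = sqrt(S**2 + t**2)
1/(V(-73, 505) + 1/(-359628 + 548633)) = 1/(sqrt(505**2 + (-73)**2) + 1/(-359628 + 548633)) = 1/(sqrt(255025 + 5329) + 1/189005) = 1/(sqrt(260354) + 1/189005) = 1/(1/189005 + sqrt(260354))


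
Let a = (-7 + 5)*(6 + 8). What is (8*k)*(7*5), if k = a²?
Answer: 219520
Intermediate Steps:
a = -28 (a = -2*14 = -28)
k = 784 (k = (-28)² = 784)
(8*k)*(7*5) = (8*784)*(7*5) = 6272*35 = 219520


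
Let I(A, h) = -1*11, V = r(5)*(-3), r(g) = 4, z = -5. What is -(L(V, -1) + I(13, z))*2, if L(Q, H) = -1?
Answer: 24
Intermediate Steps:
V = -12 (V = 4*(-3) = -12)
I(A, h) = -11
-(L(V, -1) + I(13, z))*2 = -(-1 - 11)*2 = -(-12)*2 = -1*(-24) = 24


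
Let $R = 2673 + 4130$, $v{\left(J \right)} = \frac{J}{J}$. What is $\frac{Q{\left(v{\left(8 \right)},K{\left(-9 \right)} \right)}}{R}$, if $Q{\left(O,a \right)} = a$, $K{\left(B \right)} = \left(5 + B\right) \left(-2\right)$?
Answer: $\frac{8}{6803} \approx 0.001176$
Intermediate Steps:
$v{\left(J \right)} = 1$
$K{\left(B \right)} = -10 - 2 B$
$R = 6803$
$\frac{Q{\left(v{\left(8 \right)},K{\left(-9 \right)} \right)}}{R} = \frac{-10 - -18}{6803} = \left(-10 + 18\right) \frac{1}{6803} = 8 \cdot \frac{1}{6803} = \frac{8}{6803}$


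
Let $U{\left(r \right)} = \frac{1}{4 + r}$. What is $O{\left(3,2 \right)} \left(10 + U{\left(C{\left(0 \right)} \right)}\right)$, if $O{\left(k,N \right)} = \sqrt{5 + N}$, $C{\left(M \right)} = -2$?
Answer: $\frac{21 \sqrt{7}}{2} \approx 27.78$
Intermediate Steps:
$O{\left(3,2 \right)} \left(10 + U{\left(C{\left(0 \right)} \right)}\right) = \sqrt{5 + 2} \left(10 + \frac{1}{4 - 2}\right) = \sqrt{7} \left(10 + \frac{1}{2}\right) = \sqrt{7} \cdot \frac{21}{2} = \frac{21 \sqrt{7}}{2}$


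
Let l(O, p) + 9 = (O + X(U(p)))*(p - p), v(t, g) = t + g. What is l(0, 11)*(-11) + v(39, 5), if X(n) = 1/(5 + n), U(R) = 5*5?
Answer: 143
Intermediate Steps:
U(R) = 25
v(t, g) = g + t
l(O, p) = -9 (l(O, p) = -9 + (O + 1/(5 + 25))*(p - p) = -9 + (O + 1/30)*0 = -9 + (1/30 + O)*0 = -9 + 0 = -9)
l(0, 11)*(-11) + v(39, 5) = -9*(-11) + (5 + 39) = 99 + 44 = 143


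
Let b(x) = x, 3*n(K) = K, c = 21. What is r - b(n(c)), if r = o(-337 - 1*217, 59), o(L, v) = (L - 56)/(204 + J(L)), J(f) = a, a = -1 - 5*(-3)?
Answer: -1068/109 ≈ -9.7982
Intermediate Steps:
a = 14 (a = -1 + 15 = 14)
J(f) = 14
n(K) = K/3
o(L, v) = -28/109 + L/218 (o(L, v) = (L - 56)/(204 + 14) = (-56 + L)/218 = (-56 + L)*(1/218) = -28/109 + L/218)
r = -305/109 (r = -28/109 + (-337 - 1*217)/218 = -28/109 + (-337 - 217)/218 = -28/109 + (1/218)*(-554) = -28/109 - 277/109 = -305/109 ≈ -2.7982)
r - b(n(c)) = -305/109 - 21/3 = -305/109 - 1*7 = -305/109 - 7 = -1068/109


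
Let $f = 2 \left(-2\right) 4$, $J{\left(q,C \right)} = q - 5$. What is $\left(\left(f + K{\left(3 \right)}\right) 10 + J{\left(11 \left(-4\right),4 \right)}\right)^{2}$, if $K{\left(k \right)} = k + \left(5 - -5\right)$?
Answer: $6241$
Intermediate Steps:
$J{\left(q,C \right)} = -5 + q$
$f = -16$ ($f = \left(-4\right) 4 = -16$)
$K{\left(k \right)} = 10 + k$ ($K{\left(k \right)} = k + \left(5 + 5\right) = k + 10 = 10 + k$)
$\left(\left(f + K{\left(3 \right)}\right) 10 + J{\left(11 \left(-4\right),4 \right)}\right)^{2} = \left(\left(-16 + \left(10 + 3\right)\right) 10 + \left(-5 + 11 \left(-4\right)\right)\right)^{2} = \left(\left(-16 + 13\right) 10 - 49\right)^{2} = \left(\left(-3\right) 10 - 49\right)^{2} = \left(-30 - 49\right)^{2} = \left(-79\right)^{2} = 6241$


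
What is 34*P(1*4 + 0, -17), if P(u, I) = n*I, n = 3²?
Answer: -5202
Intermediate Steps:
n = 9
P(u, I) = 9*I
34*P(1*4 + 0, -17) = 34*(9*(-17)) = 34*(-153) = -5202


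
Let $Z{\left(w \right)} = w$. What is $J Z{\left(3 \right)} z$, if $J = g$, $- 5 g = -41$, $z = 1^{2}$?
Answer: $\frac{123}{5} \approx 24.6$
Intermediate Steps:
$z = 1$
$g = \frac{41}{5}$ ($g = \left(- \frac{1}{5}\right) \left(-41\right) = \frac{41}{5} \approx 8.2$)
$J = \frac{41}{5} \approx 8.2$
$J Z{\left(3 \right)} z = \frac{41 \cdot 3 \cdot 1}{5} = \frac{41}{5} \cdot 3 = \frac{123}{5}$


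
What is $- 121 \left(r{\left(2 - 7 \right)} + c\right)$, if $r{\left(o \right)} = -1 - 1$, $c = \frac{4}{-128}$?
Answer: $\frac{7865}{32} \approx 245.78$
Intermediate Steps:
$c = - \frac{1}{32}$ ($c = 4 \left(- \frac{1}{128}\right) = - \frac{1}{32} \approx -0.03125$)
$r{\left(o \right)} = -2$
$- 121 \left(r{\left(2 - 7 \right)} + c\right) = - 121 \left(-2 - \frac{1}{32}\right) = \left(-121\right) \left(- \frac{65}{32}\right) = \frac{7865}{32}$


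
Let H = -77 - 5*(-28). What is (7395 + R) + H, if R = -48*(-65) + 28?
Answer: 10606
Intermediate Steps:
R = 3148 (R = 3120 + 28 = 3148)
H = 63 (H = -77 + 140 = 63)
(7395 + R) + H = (7395 + 3148) + 63 = 10543 + 63 = 10606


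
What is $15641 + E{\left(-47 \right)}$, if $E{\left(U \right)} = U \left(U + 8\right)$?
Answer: $17474$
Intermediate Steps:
$E{\left(U \right)} = U \left(8 + U\right)$
$15641 + E{\left(-47 \right)} = 15641 - 47 \left(8 - 47\right) = 15641 - -1833 = 15641 + 1833 = 17474$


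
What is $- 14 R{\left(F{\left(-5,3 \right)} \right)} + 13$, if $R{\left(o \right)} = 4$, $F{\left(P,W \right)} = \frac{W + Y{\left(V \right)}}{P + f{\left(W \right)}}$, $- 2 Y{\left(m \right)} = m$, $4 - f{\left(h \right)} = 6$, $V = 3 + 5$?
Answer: $-43$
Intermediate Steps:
$V = 8$
$f{\left(h \right)} = -2$ ($f{\left(h \right)} = 4 - 6 = -2$)
$Y{\left(m \right)} = - \frac{m}{2}$
$F{\left(P,W \right)} = \frac{-4 + W}{-2 + P}$ ($F{\left(P,W \right)} = \frac{W - 4}{P - 2} = \frac{W - 4}{-2 + P} = \frac{-4 + W}{-2 + P}$)
$- 14 R{\left(F{\left(-5,3 \right)} \right)} + 13 = \left(-14\right) 4 + 13 = -56 + 13 = -43$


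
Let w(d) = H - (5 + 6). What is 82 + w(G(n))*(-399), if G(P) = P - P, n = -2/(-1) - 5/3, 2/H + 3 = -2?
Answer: 23153/5 ≈ 4630.6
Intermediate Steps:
H = -⅖ (H = 2/(-3 - 2) = 2/(-5) = 2*(-⅕) = -⅖ ≈ -0.40000)
n = ⅓ (n = -2*(-1) - 5*⅓ = 2 - 5/3 = ⅓ ≈ 0.33333)
G(P) = 0
w(d) = -57/5 (w(d) = -⅖ - (5 + 6) = -⅖ - 1*11 = -⅖ - 11 = -57/5)
82 + w(G(n))*(-399) = 82 - 57/5*(-399) = 82 + 22743/5 = 23153/5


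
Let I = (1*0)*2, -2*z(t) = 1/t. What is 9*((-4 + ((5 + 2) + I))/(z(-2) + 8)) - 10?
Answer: -74/11 ≈ -6.7273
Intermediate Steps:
z(t) = -1/(2*t)
I = 0 (I = 0*2 = 0)
9*((-4 + ((5 + 2) + I))/(z(-2) + 8)) - 10 = 9*((-4 + ((5 + 2) + 0))/(-1/2/(-2) + 8)) - 10 = 9*((-4 + (7 + 0))/(-1/2*(-1/2) + 8)) - 10 = 9*((-4 + 7)/(1/4 + 8)) - 10 = 9*(3/(33/4)) - 10 = 9*(3*(4/33)) - 10 = 9*(4/11) - 10 = 36/11 - 10 = -74/11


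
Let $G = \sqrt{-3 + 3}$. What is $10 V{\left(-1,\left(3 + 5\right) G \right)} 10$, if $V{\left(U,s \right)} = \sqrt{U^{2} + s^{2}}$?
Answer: $100$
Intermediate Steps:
$G = 0$ ($G = \sqrt{0} = 0$)
$10 V{\left(-1,\left(3 + 5\right) G \right)} 10 = 10 \sqrt{\left(-1\right)^{2} + \left(\left(3 + 5\right) 0\right)^{2}} \cdot 10 = 10 \sqrt{1 + \left(8 \cdot 0\right)^{2}} \cdot 10 = 10 \sqrt{1 + 0^{2}} \cdot 10 = 10 \sqrt{1 + 0} \cdot 10 = 10 \sqrt{1} \cdot 10 = 10 \cdot 1 \cdot 10 = 10 \cdot 10 = 100$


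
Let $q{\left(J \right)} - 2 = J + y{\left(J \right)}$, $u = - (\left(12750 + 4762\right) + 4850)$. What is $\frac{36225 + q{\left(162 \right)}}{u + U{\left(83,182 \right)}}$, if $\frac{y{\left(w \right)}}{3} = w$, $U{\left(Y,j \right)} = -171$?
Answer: $- \frac{36875}{22533} \approx -1.6365$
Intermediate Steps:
$u = -22362$ ($u = - (17512 + 4850) = \left(-1\right) 22362 = -22362$)
$y{\left(w \right)} = 3 w$
$q{\left(J \right)} = 2 + 4 J$ ($q{\left(J \right)} = 2 + \left(J + 3 J\right) = 2 + 4 J$)
$\frac{36225 + q{\left(162 \right)}}{u + U{\left(83,182 \right)}} = \frac{36225 + \left(2 + 4 \cdot 162\right)}{-22362 - 171} = \frac{36225 + \left(2 + 648\right)}{-22533} = \left(36225 + 650\right) \left(- \frac{1}{22533}\right) = 36875 \left(- \frac{1}{22533}\right) = - \frac{36875}{22533}$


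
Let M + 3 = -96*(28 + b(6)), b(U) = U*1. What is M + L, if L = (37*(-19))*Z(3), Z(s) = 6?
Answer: -7485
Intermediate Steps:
b(U) = U
L = -4218 (L = (37*(-19))*6 = -703*6 = -4218)
M = -3267 (M = -3 - 96*(28 + 6) = -3 - 96*34 = -3 - 3264 = -3267)
M + L = -3267 - 4218 = -7485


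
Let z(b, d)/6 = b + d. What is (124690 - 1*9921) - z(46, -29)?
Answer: 114667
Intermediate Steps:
z(b, d) = 6*b + 6*d (z(b, d) = 6*(b + d) = 6*b + 6*d)
(124690 - 1*9921) - z(46, -29) = (124690 - 1*9921) - (6*46 + 6*(-29)) = (124690 - 9921) - (276 - 174) = 114769 - 1*102 = 114769 - 102 = 114667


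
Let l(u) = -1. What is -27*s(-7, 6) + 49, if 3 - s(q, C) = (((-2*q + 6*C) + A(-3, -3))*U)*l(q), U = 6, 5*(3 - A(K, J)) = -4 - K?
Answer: -43252/5 ≈ -8650.4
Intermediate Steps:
A(K, J) = 19/5 + K/5 (A(K, J) = 3 - (-4 - K)/5 = 3 + (⅘ + K/5) = 19/5 + K/5)
s(q, C) = 111/5 - 12*q + 36*C (s(q, C) = 3 - ((-2*q + 6*C) + (19/5 + (⅕)*(-3)))*6*(-1) = 3 - ((-2*q + 6*C) + (19/5 - ⅗))*6*(-1) = 3 - ((-2*q + 6*C) + 16/5)*6*(-1) = 3 - (16/5 - 2*q + 6*C)*6*(-1) = 3 - (96/5 - 12*q + 36*C)*(-1) = 3 - (-96/5 - 36*C + 12*q) = 3 + (96/5 - 12*q + 36*C) = 111/5 - 12*q + 36*C)
-27*s(-7, 6) + 49 = -27*(111/5 - 12*(-7) + 36*6) + 49 = -27*(111/5 + 84 + 216) + 49 = -27*1611/5 + 49 = -43497/5 + 49 = -43252/5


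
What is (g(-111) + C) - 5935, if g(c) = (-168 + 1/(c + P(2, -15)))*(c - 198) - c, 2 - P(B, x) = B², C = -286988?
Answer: -27221391/113 ≈ -2.4090e+5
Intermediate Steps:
P(B, x) = 2 - B²
g(c) = -c + (-198 + c)*(-168 + 1/(-2 + c)) (g(c) = (-168 + 1/(c + (2 - 1*2²)))*(c - 198) - c = (-168 + 1/(c + (2 - 1*4)))*(-198 + c) - c = (-168 + 1/(c + (2 - 4)))*(-198 + c) - c = (-168 + 1/(c - 2))*(-198 + c) - c = (-168 + 1/(-2 + c))*(-198 + c) - c = (-198 + c)*(-168 + 1/(-2 + c)) - c = -c + (-198 + c)*(-168 + 1/(-2 + c)))
(g(-111) + C) - 5935 = ((-66726 - 169*(-111)² + 33603*(-111))/(-2 - 111) - 286988) - 5935 = ((-66726 - 169*12321 - 3729933)/(-113) - 286988) - 5935 = (-(-66726 - 2082249 - 3729933)/113 - 286988) - 5935 = (-1/113*(-5878908) - 286988) - 5935 = (5878908/113 - 286988) - 5935 = -26550736/113 - 5935 = -27221391/113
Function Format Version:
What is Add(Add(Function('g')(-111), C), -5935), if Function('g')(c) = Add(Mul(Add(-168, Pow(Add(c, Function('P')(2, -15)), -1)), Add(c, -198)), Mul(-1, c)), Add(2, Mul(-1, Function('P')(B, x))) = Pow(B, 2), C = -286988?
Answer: Rational(-27221391, 113) ≈ -2.4090e+5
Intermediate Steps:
Function('P')(B, x) = Add(2, Mul(-1, Pow(B, 2)))
Function('g')(c) = Add(Mul(-1, c), Mul(Add(-198, c), Add(-168, Pow(Add(-2, c), -1)))) (Function('g')(c) = Add(Mul(Add(-168, Pow(Add(c, Add(2, Mul(-1, Pow(2, 2)))), -1)), Add(c, -198)), Mul(-1, c)) = Add(Mul(Add(-168, Pow(Add(c, Add(2, Mul(-1, 4))), -1)), Add(-198, c)), Mul(-1, c)) = Add(Mul(Add(-168, Pow(Add(c, Add(2, -4)), -1)), Add(-198, c)), Mul(-1, c)) = Add(Mul(Add(-168, Pow(Add(c, -2), -1)), Add(-198, c)), Mul(-1, c)) = Add(Mul(Add(-168, Pow(Add(-2, c), -1)), Add(-198, c)), Mul(-1, c)) = Add(Mul(Add(-198, c), Add(-168, Pow(Add(-2, c), -1))), Mul(-1, c)) = Add(Mul(-1, c), Mul(Add(-198, c), Add(-168, Pow(Add(-2, c), -1)))))
Add(Add(Function('g')(-111), C), -5935) = Add(Add(Mul(Pow(Add(-2, -111), -1), Add(-66726, Mul(-169, Pow(-111, 2)), Mul(33603, -111))), -286988), -5935) = Add(Add(Mul(Pow(-113, -1), Add(-66726, Mul(-169, 12321), -3729933)), -286988), -5935) = Add(Add(Mul(Rational(-1, 113), Add(-66726, -2082249, -3729933)), -286988), -5935) = Add(Add(Mul(Rational(-1, 113), -5878908), -286988), -5935) = Add(Add(Rational(5878908, 113), -286988), -5935) = Add(Rational(-26550736, 113), -5935) = Rational(-27221391, 113)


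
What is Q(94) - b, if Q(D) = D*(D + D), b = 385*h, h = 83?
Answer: -14283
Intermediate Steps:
b = 31955 (b = 385*83 = 31955)
Q(D) = 2*D² (Q(D) = D*(2*D) = 2*D²)
Q(94) - b = 2*94² - 1*31955 = 2*8836 - 31955 = 17672 - 31955 = -14283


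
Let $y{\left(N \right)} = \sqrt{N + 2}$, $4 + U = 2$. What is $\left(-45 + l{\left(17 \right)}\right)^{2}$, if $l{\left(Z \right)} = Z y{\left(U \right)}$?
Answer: $2025$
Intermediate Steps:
$U = -2$ ($U = -4 + 2 = -2$)
$y{\left(N \right)} = \sqrt{2 + N}$
$l{\left(Z \right)} = 0$ ($l{\left(Z \right)} = Z \sqrt{2 - 2} = Z \sqrt{0} = Z 0 = 0$)
$\left(-45 + l{\left(17 \right)}\right)^{2} = \left(-45 + 0\right)^{2} = \left(-45\right)^{2} = 2025$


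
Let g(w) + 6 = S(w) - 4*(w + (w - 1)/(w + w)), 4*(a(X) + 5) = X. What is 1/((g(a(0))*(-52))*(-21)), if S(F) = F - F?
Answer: 5/63336 ≈ 7.8944e-5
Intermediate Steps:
S(F) = 0
a(X) = -5 + X/4
g(w) = -6 - 4*w - 2*(-1 + w)/w (g(w) = -6 + (0 - 4*(w + (w - 1)/(w + w))) = -6 + (0 - 4*(w + (-1 + w)/((2*w)))) = -6 + (0 - 4*(w + (-1 + w)*(1/(2*w)))) = -6 + (0 - 4*(w + (-1 + w)/(2*w))) = -6 + (0 + (-4*w - 2*(-1 + w)/w)) = -6 + (-4*w - 2*(-1 + w)/w) = -6 - 4*w - 2*(-1 + w)/w)
1/((g(a(0))*(-52))*(-21)) = 1/(((-8 - 4*(-5 + (1/4)*0) + 2/(-5 + (1/4)*0))*(-52))*(-21)) = 1/(((-8 - 4*(-5 + 0) + 2/(-5 + 0))*(-52))*(-21)) = 1/(((-8 - 4*(-5) + 2/(-5))*(-52))*(-21)) = 1/(((-8 + 20 + 2*(-1/5))*(-52))*(-21)) = 1/(((-8 + 20 - 2/5)*(-52))*(-21)) = 1/(((58/5)*(-52))*(-21)) = 1/(-3016/5*(-21)) = 1/(63336/5) = 5/63336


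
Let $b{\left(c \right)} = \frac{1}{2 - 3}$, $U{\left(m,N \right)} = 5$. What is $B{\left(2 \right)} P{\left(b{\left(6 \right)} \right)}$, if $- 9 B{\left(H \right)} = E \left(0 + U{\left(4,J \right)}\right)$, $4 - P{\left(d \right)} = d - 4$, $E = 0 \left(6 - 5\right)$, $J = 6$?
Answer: $0$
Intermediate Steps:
$E = 0$ ($E = 0 \cdot 1 = 0$)
$b{\left(c \right)} = -1$ ($b{\left(c \right)} = \frac{1}{-1} = -1$)
$P{\left(d \right)} = 8 - d$ ($P{\left(d \right)} = 4 - \left(d - 4\right) = 4 - \left(-4 + d\right) = 8 - d$)
$B{\left(H \right)} = 0$ ($B{\left(H \right)} = - \frac{0 \left(0 + 5\right)}{9} = - \frac{0 \cdot 5}{9} = \left(- \frac{1}{9}\right) 0 = 0$)
$B{\left(2 \right)} P{\left(b{\left(6 \right)} \right)} = 0 \left(8 - -1\right) = 0 \left(8 + 1\right) = 0 \cdot 9 = 0$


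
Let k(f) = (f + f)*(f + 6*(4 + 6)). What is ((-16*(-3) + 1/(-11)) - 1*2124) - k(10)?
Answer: -38237/11 ≈ -3476.1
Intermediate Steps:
k(f) = 2*f*(60 + f) (k(f) = (2*f)*(f + 6*10) = (2*f)*(f + 60) = (2*f)*(60 + f) = 2*f*(60 + f))
((-16*(-3) + 1/(-11)) - 1*2124) - k(10) = ((-16*(-3) + 1/(-11)) - 1*2124) - 2*10*(60 + 10) = ((48 + 1*(-1/11)) - 2124) - 2*10*70 = ((48 - 1/11) - 2124) - 1*1400 = (527/11 - 2124) - 1400 = -22837/11 - 1400 = -38237/11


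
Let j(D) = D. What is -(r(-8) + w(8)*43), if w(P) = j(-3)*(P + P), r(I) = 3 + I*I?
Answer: 1997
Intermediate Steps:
r(I) = 3 + I²
w(P) = -6*P (w(P) = -3*(P + P) = -6*P)
-(r(-8) + w(8)*43) = -((3 + (-8)²) - 6*8*43) = -((3 + 64) - 48*43) = -(67 - 2064) = -1*(-1997) = 1997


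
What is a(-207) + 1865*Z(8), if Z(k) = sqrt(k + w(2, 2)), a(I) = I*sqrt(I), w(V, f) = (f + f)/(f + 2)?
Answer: 5595 - 621*I*sqrt(23) ≈ 5595.0 - 2978.2*I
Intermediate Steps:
w(V, f) = 2*f/(2 + f) (w(V, f) = (2*f)/(2 + f) = 2*f/(2 + f))
a(I) = I**(3/2)
Z(k) = sqrt(1 + k) (Z(k) = sqrt(k + 2*2/(2 + 2)) = sqrt(k + 2*2/4) = sqrt(k + 2*2*(1/4)) = sqrt(k + 1) = sqrt(1 + k))
a(-207) + 1865*Z(8) = (-207)**(3/2) + 1865*sqrt(1 + 8) = -621*I*sqrt(23) + 1865*sqrt(9) = -621*I*sqrt(23) + 1865*3 = -621*I*sqrt(23) + 5595 = 5595 - 621*I*sqrt(23)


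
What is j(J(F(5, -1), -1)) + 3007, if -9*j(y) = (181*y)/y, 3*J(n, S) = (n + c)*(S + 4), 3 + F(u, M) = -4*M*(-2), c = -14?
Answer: 26882/9 ≈ 2986.9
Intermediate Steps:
F(u, M) = -3 + 8*M (F(u, M) = -3 - 4*M*(-2) = -3 + 8*M)
J(n, S) = (-14 + n)*(4 + S)/3 (J(n, S) = ((n - 14)*(S + 4))/3 = ((-14 + n)*(4 + S))/3 = (-14 + n)*(4 + S)/3)
j(y) = -181/9 (j(y) = -181*y/(9*y) = -1/9*181 = -181/9)
j(J(F(5, -1), -1)) + 3007 = -181/9 + 3007 = 26882/9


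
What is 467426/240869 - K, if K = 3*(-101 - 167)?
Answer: 194126102/240869 ≈ 805.94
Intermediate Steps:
K = -804 (K = 3*(-268) = -804)
467426/240869 - K = 467426/240869 - 1*(-804) = 467426*(1/240869) + 804 = 467426/240869 + 804 = 194126102/240869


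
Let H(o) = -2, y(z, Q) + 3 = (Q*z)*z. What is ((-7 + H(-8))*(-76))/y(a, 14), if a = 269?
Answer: 684/1013051 ≈ 0.00067519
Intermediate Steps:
y(z, Q) = -3 + Q*z**2 (y(z, Q) = -3 + (Q*z)*z = -3 + Q*z**2)
((-7 + H(-8))*(-76))/y(a, 14) = ((-7 - 2)*(-76))/(-3 + 14*269**2) = (-9*(-76))/(-3 + 14*72361) = 684/(-3 + 1013054) = 684/1013051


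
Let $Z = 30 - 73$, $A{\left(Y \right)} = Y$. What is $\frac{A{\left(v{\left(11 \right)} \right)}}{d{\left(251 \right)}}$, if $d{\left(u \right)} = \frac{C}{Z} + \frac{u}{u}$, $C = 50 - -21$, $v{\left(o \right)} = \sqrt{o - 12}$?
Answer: $- \frac{43 i}{28} \approx - 1.5357 i$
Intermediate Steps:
$v{\left(o \right)} = \sqrt{-12 + o}$
$C = 71$ ($C = 50 + 21 = 71$)
$Z = -43$ ($Z = 30 - 73 = -43$)
$d{\left(u \right)} = - \frac{28}{43}$ ($d{\left(u \right)} = \frac{71}{-43} + \frac{u}{u} = 71 \left(- \frac{1}{43}\right) + 1 = - \frac{71}{43} + 1 = - \frac{28}{43}$)
$\frac{A{\left(v{\left(11 \right)} \right)}}{d{\left(251 \right)}} = \frac{\sqrt{-12 + 11}}{- \frac{28}{43}} = \sqrt{-1} \left(- \frac{43}{28}\right) = i \left(- \frac{43}{28}\right) = - \frac{43 i}{28}$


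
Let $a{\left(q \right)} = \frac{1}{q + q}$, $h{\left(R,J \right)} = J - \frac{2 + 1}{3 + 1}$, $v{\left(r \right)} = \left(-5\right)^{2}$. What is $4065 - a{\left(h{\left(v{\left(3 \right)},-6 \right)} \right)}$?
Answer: $\frac{109757}{27} \approx 4065.1$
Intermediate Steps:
$v{\left(r \right)} = 25$
$h{\left(R,J \right)} = - \frac{3}{4} + J$ ($h{\left(R,J \right)} = J - \frac{3}{4} = - \frac{3}{4} + J$)
$a{\left(q \right)} = \frac{1}{2 q}$
$4065 - a{\left(h{\left(v{\left(3 \right)},-6 \right)} \right)} = 4065 - \frac{1}{2 \left(- \frac{3}{4} - 6\right)} = 4065 - \frac{1}{2 \left(- \frac{27}{4}\right)} = 4065 - \frac{1}{2} \left(- \frac{4}{27}\right) = 4065 - - \frac{2}{27} = 4065 + \frac{2}{27} = \frac{109757}{27}$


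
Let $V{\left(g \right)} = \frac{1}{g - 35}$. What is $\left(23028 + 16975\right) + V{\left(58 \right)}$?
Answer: $\frac{920070}{23} \approx 40003.0$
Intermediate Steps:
$V{\left(g \right)} = \frac{1}{-35 + g}$
$\left(23028 + 16975\right) + V{\left(58 \right)} = \left(23028 + 16975\right) + \frac{1}{-35 + 58} = 40003 + \frac{1}{23} = \frac{920070}{23}$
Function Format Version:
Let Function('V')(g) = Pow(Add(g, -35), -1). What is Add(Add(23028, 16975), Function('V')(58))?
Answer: Rational(920070, 23) ≈ 40003.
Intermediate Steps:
Function('V')(g) = Pow(Add(-35, g), -1)
Add(Add(23028, 16975), Function('V')(58)) = Add(Add(23028, 16975), Pow(Add(-35, 58), -1)) = Add(40003, Pow(23, -1)) = Add(40003, Rational(1, 23)) = Rational(920070, 23)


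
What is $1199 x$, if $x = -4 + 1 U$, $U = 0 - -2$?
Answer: $-2398$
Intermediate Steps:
$U = 2$ ($U = 0 + 2 = 2$)
$x = -2$ ($x = -4 + 1 \cdot 2 = -4 + 2 = -2$)
$1199 x = 1199 \left(-2\right) = -2398$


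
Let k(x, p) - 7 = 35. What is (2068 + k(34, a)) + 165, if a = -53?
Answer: 2275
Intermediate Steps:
k(x, p) = 42 (k(x, p) = 7 + 35 = 42)
(2068 + k(34, a)) + 165 = (2068 + 42) + 165 = 2110 + 165 = 2275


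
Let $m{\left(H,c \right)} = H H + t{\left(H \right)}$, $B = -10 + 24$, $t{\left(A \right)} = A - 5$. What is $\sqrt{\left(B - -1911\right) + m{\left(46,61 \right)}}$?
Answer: $\sqrt{4082} \approx 63.891$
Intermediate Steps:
$t{\left(A \right)} = -5 + A$ ($t{\left(A \right)} = A - 5 = -5 + A$)
$B = 14$
$m{\left(H,c \right)} = -5 + H + H^{2}$ ($m{\left(H,c \right)} = H H + \left(-5 + H\right) = H^{2} + \left(-5 + H\right) = -5 + H + H^{2}$)
$\sqrt{\left(B - -1911\right) + m{\left(46,61 \right)}} = \sqrt{\left(14 - -1911\right) + \left(-5 + 46 + 46^{2}\right)} = \sqrt{\left(14 + 1911\right) + \left(-5 + 46 + 2116\right)} = \sqrt{1925 + 2157} = \sqrt{4082}$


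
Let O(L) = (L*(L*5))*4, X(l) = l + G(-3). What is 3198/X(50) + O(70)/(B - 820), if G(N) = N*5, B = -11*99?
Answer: 2674982/66815 ≈ 40.036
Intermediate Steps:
B = -1089
G(N) = 5*N
X(l) = -15 + l (X(l) = l + 5*(-3) = l - 15 = -15 + l)
O(L) = 20*L**2 (O(L) = (L*(5*L))*4 = (5*L**2)*4 = 20*L**2)
3198/X(50) + O(70)/(B - 820) = 3198/(-15 + 50) + (20*70**2)/(-1089 - 820) = 3198/35 + (20*4900)/(-1909) = 3198*(1/35) + 98000*(-1/1909) = 3198/35 - 98000/1909 = 2674982/66815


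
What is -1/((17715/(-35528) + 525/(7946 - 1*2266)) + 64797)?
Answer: -5044976/326897260647 ≈ -1.5433e-5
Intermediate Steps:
-1/((17715/(-35528) + 525/(7946 - 1*2266)) + 64797) = -1/((17715*(-1/35528) + 525/(7946 - 2266)) + 64797) = -1/((-17715/35528 + 525/5680) + 64797) = -1/((-17715/35528 + 525*(1/5680)) + 64797) = -1/((-17715/35528 + 105/1136) + 64797) = -1/(-2049225/5044976 + 64797) = -1/326897260647/5044976 = -1*5044976/326897260647 = -5044976/326897260647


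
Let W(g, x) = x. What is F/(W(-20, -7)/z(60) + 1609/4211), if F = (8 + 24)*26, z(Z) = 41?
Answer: 35911408/9123 ≈ 3936.4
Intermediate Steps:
F = 832 (F = 32*26 = 832)
F/(W(-20, -7)/z(60) + 1609/4211) = 832/(-7/41 + 1609/4211) = 832/(36492/172651) = 832*(172651/36492) = 35911408/9123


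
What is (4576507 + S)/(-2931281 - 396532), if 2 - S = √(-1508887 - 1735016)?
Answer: -508501/369757 + I*√3243903/3327813 ≈ -1.3752 + 0.00054122*I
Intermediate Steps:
S = 2 - I*√3243903 (S = 2 - √(-1508887 - 1735016) = 2 - √(-3243903) = 2 - I*√3243903 ≈ 2.0 - 1801.1*I)
(4576507 + S)/(-2931281 - 396532) = (4576507 + (2 - I*√3243903))/(-2931281 - 396532) = (4576509 - I*√3243903)/(-3327813) = (4576509 - I*√3243903)*(-1/3327813) = -508501/369757 + I*√3243903/3327813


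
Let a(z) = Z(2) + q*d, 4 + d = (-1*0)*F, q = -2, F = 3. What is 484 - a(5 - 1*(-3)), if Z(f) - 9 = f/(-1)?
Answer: 469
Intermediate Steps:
d = -4 (d = -4 - 1*0*3 = -4 + 0*3 = -4 + 0 = -4)
Z(f) = 9 - f (Z(f) = 9 + f/(-1) = 9 + f*(-1) = 9 - f)
a(z) = 15 (a(z) = (9 - 1*2) - 2*(-4) = (9 - 2) + 8 = 7 + 8 = 15)
484 - a(5 - 1*(-3)) = 484 - 1*15 = 484 - 15 = 469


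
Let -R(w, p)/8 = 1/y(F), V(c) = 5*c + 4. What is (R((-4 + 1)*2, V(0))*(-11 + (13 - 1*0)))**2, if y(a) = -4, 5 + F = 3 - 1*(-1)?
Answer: 16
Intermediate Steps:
F = -1 (F = -5 + (3 - 1*(-1)) = -5 + (3 + 1) = -5 + 4 = -1)
V(c) = 4 + 5*c
R(w, p) = 2 (R(w, p) = -8/(-4) = -8*(-1/4) = 2)
(R((-4 + 1)*2, V(0))*(-11 + (13 - 1*0)))**2 = (2*(-11 + (13 - 1*0)))**2 = (2*(-11 + (13 + 0)))**2 = (2*(-11 + 13))**2 = (2*2)**2 = 4**2 = 16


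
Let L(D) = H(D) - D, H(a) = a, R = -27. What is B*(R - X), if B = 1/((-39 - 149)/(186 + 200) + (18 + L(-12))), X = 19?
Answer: -4439/1690 ≈ -2.6266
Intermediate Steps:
L(D) = 0 (L(D) = D - D = 0)
B = 193/3380 (B = 1/((-39 - 149)/(186 + 200) + (18 + 0)) = 1/(-188/386 + 18) = 1/(-188*1/386 + 18) = 1/(-94/193 + 18) = 1/(3380/193) = 193/3380 ≈ 0.057101)
B*(R - X) = 193*(-27 - 1*19)/3380 = 193*(-27 - 19)/3380 = (193/3380)*(-46) = -4439/1690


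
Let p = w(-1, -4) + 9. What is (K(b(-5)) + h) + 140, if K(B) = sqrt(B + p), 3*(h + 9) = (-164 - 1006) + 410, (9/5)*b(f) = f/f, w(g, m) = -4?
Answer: -367/3 + 5*sqrt(2)/3 ≈ -119.98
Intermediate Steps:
b(f) = 5/9 (b(f) = 5*(f/f)/9 = (5/9)*1 = 5/9)
p = 5 (p = -4 + 9 = 5)
h = -787/3 (h = -9 + ((-164 - 1006) + 410)/3 = -9 + (-1170 + 410)/3 = -9 + (1/3)*(-760) = -9 - 760/3 = -787/3 ≈ -262.33)
K(B) = sqrt(5 + B) (K(B) = sqrt(B + 5) = sqrt(5 + B))
(K(b(-5)) + h) + 140 = (sqrt(5 + 5/9) - 787/3) + 140 = (sqrt(50/9) - 787/3) + 140 = (5*sqrt(2)/3 - 787/3) + 140 = (-787/3 + 5*sqrt(2)/3) + 140 = -367/3 + 5*sqrt(2)/3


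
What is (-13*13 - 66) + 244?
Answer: 9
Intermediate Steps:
(-13*13 - 66) + 244 = (-169 - 66) + 244 = -235 + 244 = 9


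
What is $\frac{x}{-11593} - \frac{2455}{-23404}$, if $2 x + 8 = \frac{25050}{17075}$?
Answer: $\frac{19490950969}{185313316676} \approx 0.10518$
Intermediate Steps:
$x = - \frac{2231}{683}$ ($x = -4 + \frac{25050 \cdot \frac{1}{17075}}{2} = -4 + \frac{1}{2} \cdot \frac{1002}{683} = -4 + \frac{501}{683} = - \frac{2231}{683} \approx -3.2665$)
$\frac{x}{-11593} - \frac{2455}{-23404} = - \frac{2231}{683 \left(-11593\right)} - \frac{2455}{-23404} = \left(- \frac{2231}{683}\right) \left(- \frac{1}{11593}\right) - - \frac{2455}{23404} = \frac{2231}{7918019} + \frac{2455}{23404} = \frac{19490950969}{185313316676}$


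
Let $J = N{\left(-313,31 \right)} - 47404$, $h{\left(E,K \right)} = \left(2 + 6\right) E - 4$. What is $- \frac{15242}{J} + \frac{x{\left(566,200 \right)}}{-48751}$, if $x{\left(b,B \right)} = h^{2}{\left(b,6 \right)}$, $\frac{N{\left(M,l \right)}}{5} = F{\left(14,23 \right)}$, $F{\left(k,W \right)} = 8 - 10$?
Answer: $- \frac{484829585861}{1155739957} \approx -419.5$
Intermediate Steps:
$F{\left(k,W \right)} = -2$
$h{\left(E,K \right)} = -4 + 8 E$ ($h{\left(E,K \right)} = 8 E - 4 = -4 + 8 E$)
$N{\left(M,l \right)} = -10$ ($N{\left(M,l \right)} = 5 \left(-2\right) = -10$)
$x{\left(b,B \right)} = \left(-4 + 8 b\right)^{2}$
$J = -47414$ ($J = -10 - 47404 = -47414$)
$- \frac{15242}{J} + \frac{x{\left(566,200 \right)}}{-48751} = - \frac{15242}{-47414} + \frac{16 \left(-1 + 2 \cdot 566\right)^{2}}{-48751} = \left(-15242\right) \left(- \frac{1}{47414}\right) + 16 \left(-1 + 1132\right)^{2} \left(- \frac{1}{48751}\right) = \frac{7621}{23707} + 16 \cdot 1131^{2} \left(- \frac{1}{48751}\right) = \frac{7621}{23707} + 16 \cdot 1279161 \left(- \frac{1}{48751}\right) = \frac{7621}{23707} + 20466576 \left(- \frac{1}{48751}\right) = \frac{7621}{23707} - \frac{20466576}{48751} = - \frac{484829585861}{1155739957}$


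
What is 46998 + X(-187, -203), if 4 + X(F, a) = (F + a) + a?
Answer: 46401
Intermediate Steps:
X(F, a) = -4 + F + 2*a (X(F, a) = -4 + ((F + a) + a) = -4 + (F + 2*a) = -4 + F + 2*a)
46998 + X(-187, -203) = 46998 + (-4 - 187 + 2*(-203)) = 46998 + (-4 - 187 - 406) = 46998 - 597 = 46401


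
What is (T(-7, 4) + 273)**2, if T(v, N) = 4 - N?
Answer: 74529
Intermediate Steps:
(T(-7, 4) + 273)**2 = ((4 - 1*4) + 273)**2 = ((4 - 4) + 273)**2 = (0 + 273)**2 = 273**2 = 74529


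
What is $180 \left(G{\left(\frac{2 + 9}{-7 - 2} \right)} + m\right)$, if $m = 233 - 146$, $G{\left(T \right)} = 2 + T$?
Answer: $15800$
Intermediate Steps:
$m = 87$
$180 \left(G{\left(\frac{2 + 9}{-7 - 2} \right)} + m\right) = 180 \left(\left(2 + \frac{2 + 9}{-7 - 2}\right) + 87\right) = 180 \left(\left(2 + \frac{11}{-9}\right) + 87\right) = 180 \left(\left(2 + 11 \left(- \frac{1}{9}\right)\right) + 87\right) = 180 \left(\left(2 - \frac{11}{9}\right) + 87\right) = 180 \left(\frac{7}{9} + 87\right) = 180 \cdot \frac{790}{9} = 15800$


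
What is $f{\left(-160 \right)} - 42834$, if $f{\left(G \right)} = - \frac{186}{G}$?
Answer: $- \frac{3426627}{80} \approx -42833.0$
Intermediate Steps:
$f{\left(-160 \right)} - 42834 = - \frac{186}{-160} - 42834 = \left(-186\right) \left(- \frac{1}{160}\right) - 42834 = \frac{93}{80} - 42834 = - \frac{3426627}{80}$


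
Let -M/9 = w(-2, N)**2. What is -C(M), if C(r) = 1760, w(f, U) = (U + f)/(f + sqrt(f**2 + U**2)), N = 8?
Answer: -1760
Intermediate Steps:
w(f, U) = (U + f)/(f + sqrt(U**2 + f**2))
M = -324/(-2 + 2*sqrt(17))**2 (M = -9*(8 - 2)**2/(-2 + sqrt(8**2 + (-2)**2))**2 = -9*36/(-2 + sqrt(64 + 4))**2 = -9*36/(-2 + sqrt(68))**2 = -9*36/(-2 + 2*sqrt(17))**2 = -324/(-2 + 2*sqrt(17))**2 ≈ -8.3045)
-C(M) = -1*1760 = -1760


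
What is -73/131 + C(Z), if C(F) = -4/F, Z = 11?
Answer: -1327/1441 ≈ -0.92089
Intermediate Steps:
-73/131 + C(Z) = -73/131 - 4/11 = -1327/1441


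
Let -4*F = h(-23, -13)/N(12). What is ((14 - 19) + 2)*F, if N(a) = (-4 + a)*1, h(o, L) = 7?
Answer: 21/32 ≈ 0.65625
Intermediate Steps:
N(a) = -4 + a
F = -7/32 (F = -7/(4*(-4 + 12)) = -7/(4*8) = -¼*7/8 = -7/32 ≈ -0.21875)
((14 - 19) + 2)*F = ((14 - 19) + 2)*(-7/32) = (-5 + 2)*(-7/32) = -3*(-7/32) = 21/32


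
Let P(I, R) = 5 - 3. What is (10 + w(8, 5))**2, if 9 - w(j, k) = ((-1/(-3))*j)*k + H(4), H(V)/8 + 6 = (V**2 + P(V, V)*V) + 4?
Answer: 261121/9 ≈ 29013.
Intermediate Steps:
P(I, R) = 2
H(V) = -16 + 8*V**2 + 16*V (H(V) = -48 + 8*((V**2 + 2*V) + 4) = -48 + 8*(4 + V**2 + 2*V) = -48 + (32 + 8*V**2 + 16*V) = -16 + 8*V**2 + 16*V)
w(j, k) = -167 - j*k/3 (w(j, k) = 9 - (((-1/(-3))*j)*k + (-16 + 8*4**2 + 16*4)) = 9 - (((-1*(-1/3))*j)*k + (-16 + 8*16 + 64)) = 9 - ((j/3)*k + (-16 + 128 + 64)) = 9 - (j*k/3 + 176) = 9 - (176 + j*k/3) = 9 + (-176 - j*k/3) = -167 - j*k/3)
(10 + w(8, 5))**2 = (10 + (-167 - 1/3*8*5))**2 = (10 + (-167 - 40/3))**2 = (10 - 541/3)**2 = (-511/3)**2 = 261121/9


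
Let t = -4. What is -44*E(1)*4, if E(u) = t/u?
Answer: 704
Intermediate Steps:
E(u) = -4/u
-44*E(1)*4 = -(-176)/1*4 = -(-176)*4 = -44*(-4)*4 = 176*4 = 704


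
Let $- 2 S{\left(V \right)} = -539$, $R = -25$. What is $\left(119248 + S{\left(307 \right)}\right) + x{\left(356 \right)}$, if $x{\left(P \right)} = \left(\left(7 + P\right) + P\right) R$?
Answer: $\frac{203085}{2} \approx 1.0154 \cdot 10^{5}$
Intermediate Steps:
$S{\left(V \right)} = \frac{539}{2}$ ($S{\left(V \right)} = \left(- \frac{1}{2}\right) \left(-539\right) = \frac{539}{2}$)
$x{\left(P \right)} = -175 - 50 P$ ($x{\left(P \right)} = \left(\left(7 + P\right) + P\right) \left(-25\right) = \left(7 + 2 P\right) \left(-25\right) = -175 - 50 P$)
$\left(119248 + S{\left(307 \right)}\right) + x{\left(356 \right)} = \left(119248 + \frac{539}{2}\right) - 17975 = \frac{239035}{2} - 17975 = \frac{203085}{2}$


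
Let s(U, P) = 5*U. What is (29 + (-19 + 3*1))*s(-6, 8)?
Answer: -390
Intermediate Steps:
(29 + (-19 + 3*1))*s(-6, 8) = (29 + (-19 + 3*1))*(5*(-6)) = (29 + (-19 + 3))*(-30) = (29 - 16)*(-30) = 13*(-30) = -390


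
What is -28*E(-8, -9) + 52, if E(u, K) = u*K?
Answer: -1964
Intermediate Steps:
E(u, K) = K*u
-28*E(-8, -9) + 52 = -(-252)*(-8) + 52 = -28*72 + 52 = -2016 + 52 = -1964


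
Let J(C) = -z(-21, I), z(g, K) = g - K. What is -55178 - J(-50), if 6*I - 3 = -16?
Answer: -331181/6 ≈ -55197.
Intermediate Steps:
I = -13/6 (I = 1/2 + (1/6)*(-16) = 1/2 - 8/3 = -13/6 ≈ -2.1667)
J(C) = 113/6 (J(C) = -(-21 - 1*(-13/6)) = -(-21 + 13/6) = -1*(-113/6) = 113/6)
-55178 - J(-50) = -55178 - 1*113/6 = -55178 - 113/6 = -331181/6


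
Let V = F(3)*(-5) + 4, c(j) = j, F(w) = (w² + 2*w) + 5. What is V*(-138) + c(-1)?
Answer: 13247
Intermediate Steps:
F(w) = 5 + w² + 2*w
V = -96 (V = (5 + 3² + 2*3)*(-5) + 4 = (5 + 9 + 6)*(-5) + 4 = 20*(-5) + 4 = -100 + 4 = -96)
V*(-138) + c(-1) = -96*(-138) - 1 = 13248 - 1 = 13247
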